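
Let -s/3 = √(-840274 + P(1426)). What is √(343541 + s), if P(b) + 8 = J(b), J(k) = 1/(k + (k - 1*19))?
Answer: √(2757221932949 - 8499*I*√6744010057865)/2833 ≈ 586.13 - 2.3459*I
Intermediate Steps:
J(k) = 1/(-19 + 2*k) (J(k) = 1/(k + (k - 19)) = 1/(k + (-19 + k)) = 1/(-19 + 2*k))
P(b) = -8 + 1/(-19 + 2*b)
s = -3*I*√6744010057865/2833 (s = -3*√(-840274 + (153 - 16*1426)/(-19 + 2*1426)) = -3*√(-840274 + (153 - 22816)/(-19 + 2852)) = -3*√(-840274 - 22663/2833) = -3*I*√6744010057865/2833 ≈ -2750.0*I)
√(343541 + s) = √(343541 - 3*I*√6744010057865/2833)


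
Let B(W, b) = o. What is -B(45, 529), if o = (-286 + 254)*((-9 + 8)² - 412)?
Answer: -13152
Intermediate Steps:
o = 13152 (o = -32*((-1)² - 412) = -32*(1 - 412) = -32*(-411) = 13152)
B(W, b) = 13152
-B(45, 529) = -1*13152 = -13152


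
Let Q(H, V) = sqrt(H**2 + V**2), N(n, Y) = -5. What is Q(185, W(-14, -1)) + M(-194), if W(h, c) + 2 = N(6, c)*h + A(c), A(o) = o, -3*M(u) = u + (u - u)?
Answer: 194/3 + sqrt(38714) ≈ 261.43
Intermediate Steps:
M(u) = -u/3 (M(u) = -(u + (u - u))/3 = -(u + 0)/3 = -u/3)
W(h, c) = -2 + c - 5*h (W(h, c) = -2 + (-5*h + c) = -2 + (c - 5*h) = -2 + c - 5*h)
Q(185, W(-14, -1)) + M(-194) = sqrt(185**2 + (-2 - 1 - 5*(-14))**2) - 1/3*(-194) = sqrt(34225 + (-2 - 1 + 70)**2) + 194/3 = sqrt(34225 + 67**2) + 194/3 = sqrt(34225 + 4489) + 194/3 = sqrt(38714) + 194/3 = 194/3 + sqrt(38714)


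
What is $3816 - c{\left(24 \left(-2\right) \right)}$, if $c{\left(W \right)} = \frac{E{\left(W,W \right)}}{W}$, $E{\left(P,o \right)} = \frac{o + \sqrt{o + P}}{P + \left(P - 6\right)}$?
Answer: $\frac{389233}{102} - \frac{i \sqrt{6}}{1224} \approx 3816.0 - 0.0020012 i$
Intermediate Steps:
$E{\left(P,o \right)} = \frac{o + \sqrt{P + o}}{-6 + 2 P}$ ($E{\left(P,o \right)} = \frac{o + \sqrt{P + o}}{P + \left(P - 6\right)} = \frac{o + \sqrt{P + o}}{P + \left(-6 + P\right)} = \frac{o + \sqrt{P + o}}{-6 + 2 P}$)
$c{\left(W \right)} = \frac{W + \sqrt{2} \sqrt{W}}{2 W \left(-3 + W\right)}$ ($c{\left(W \right)} = \frac{\frac{1}{2} \frac{1}{-3 + W} \left(W + \sqrt{W + W}\right)}{W} = \frac{\frac{1}{2} \frac{1}{-3 + W} \left(W + \sqrt{2 W}\right)}{W} = \frac{\frac{1}{2} \frac{1}{-3 + W} \left(W + \sqrt{2} \sqrt{W}\right)}{W} = \frac{W + \sqrt{2} \sqrt{W}}{2 W \left(-3 + W\right)}$)
$3816 - c{\left(24 \left(-2\right) \right)} = 3816 - \frac{24 \left(-2\right) + \sqrt{2} \sqrt{24 \left(-2\right)}}{2 \cdot 24 \left(-2\right) \left(-3 + 24 \left(-2\right)\right)} = 3816 - \frac{-48 + \sqrt{2} \sqrt{-48}}{2 \left(-48\right) \left(-3 - 48\right)} = 3816 - \frac{1}{2} \left(- \frac{1}{48}\right) \frac{1}{-51} \left(-48 + \sqrt{2} \cdot 4 i \sqrt{3}\right) = 3816 - \frac{1}{2} \left(- \frac{1}{48}\right) \left(- \frac{1}{51}\right) \left(-48 + 4 i \sqrt{6}\right) = 3816 - \left(- \frac{1}{102} + \frac{i \sqrt{6}}{1224}\right) = 3816 + \left(\frac{1}{102} - \frac{i \sqrt{6}}{1224}\right) = \frac{389233}{102} - \frac{i \sqrt{6}}{1224}$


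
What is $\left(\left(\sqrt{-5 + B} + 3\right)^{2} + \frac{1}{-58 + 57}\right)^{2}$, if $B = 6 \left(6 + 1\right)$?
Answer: $3357 + 540 \sqrt{37} \approx 6641.7$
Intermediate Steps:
$B = 42$ ($B = 6 \cdot 7 = 42$)
$\left(\left(\sqrt{-5 + B} + 3\right)^{2} + \frac{1}{-58 + 57}\right)^{2} = \left(\left(\sqrt{-5 + 42} + 3\right)^{2} + \frac{1}{-58 + 57}\right)^{2} = \left(\left(\sqrt{37} + 3\right)^{2} + \frac{1}{-1}\right)^{2} = \left(\left(3 + \sqrt{37}\right)^{2} - 1\right)^{2} = \left(-1 + \left(3 + \sqrt{37}\right)^{2}\right)^{2}$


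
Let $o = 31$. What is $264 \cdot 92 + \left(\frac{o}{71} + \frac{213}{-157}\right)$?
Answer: $\frac{270728080}{11147} \approx 24287.0$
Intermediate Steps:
$264 \cdot 92 + \left(\frac{o}{71} + \frac{213}{-157}\right) = 264 \cdot 92 + \left(\frac{31}{71} + \frac{213}{-157}\right) = 24288 + \left(31 \cdot \frac{1}{71} + 213 \left(- \frac{1}{157}\right)\right) = 24288 + \left(\frac{31}{71} - \frac{213}{157}\right) = 24288 - \frac{10256}{11147} = \frac{270728080}{11147}$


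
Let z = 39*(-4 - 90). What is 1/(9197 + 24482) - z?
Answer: 123467215/33679 ≈ 3666.0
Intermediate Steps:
z = -3666 (z = 39*(-94) = -3666)
1/(9197 + 24482) - z = 1/(9197 + 24482) - 1*(-3666) = 1/33679 + 3666 = 123467215/33679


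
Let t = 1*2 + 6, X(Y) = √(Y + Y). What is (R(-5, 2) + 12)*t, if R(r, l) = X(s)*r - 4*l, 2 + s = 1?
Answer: 32 - 40*I*√2 ≈ 32.0 - 56.569*I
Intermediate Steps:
s = -1 (s = -2 + 1 = -1)
X(Y) = √2*√Y (X(Y) = √(2*Y) = √2*√Y)
R(r, l) = -4*l + I*r*√2 (R(r, l) = (√2*√(-1))*r - 4*l = (√2*I)*r - 4*l = (I*√2)*r - 4*l = I*r*√2 - 4*l = -4*l + I*r*√2)
t = 8 (t = 2 + 6 = 8)
(R(-5, 2) + 12)*t = ((-4*2 + I*(-5)*√2) + 12)*8 = ((-8 - 5*I*√2) + 12)*8 = (4 - 5*I*√2)*8 = 32 - 40*I*√2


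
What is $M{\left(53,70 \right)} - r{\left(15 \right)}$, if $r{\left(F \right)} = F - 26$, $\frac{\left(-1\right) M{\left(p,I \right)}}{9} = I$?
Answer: $-619$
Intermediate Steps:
$M{\left(p,I \right)} = - 9 I$
$r{\left(F \right)} = -26 + F$
$M{\left(53,70 \right)} - r{\left(15 \right)} = \left(-9\right) 70 - \left(-26 + 15\right) = -630 - -11 = -630 + 11 = -619$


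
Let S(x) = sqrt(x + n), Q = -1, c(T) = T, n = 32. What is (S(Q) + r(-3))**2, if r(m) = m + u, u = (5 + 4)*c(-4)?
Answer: (39 - sqrt(31))**2 ≈ 1117.7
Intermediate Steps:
u = -36 (u = (5 + 4)*(-4) = 9*(-4) = -36)
S(x) = sqrt(32 + x) (S(x) = sqrt(x + 32) = sqrt(32 + x))
r(m) = -36 + m (r(m) = m - 36 = -36 + m)
(S(Q) + r(-3))**2 = (sqrt(32 - 1) + (-36 - 3))**2 = (sqrt(31) - 39)**2 = (-39 + sqrt(31))**2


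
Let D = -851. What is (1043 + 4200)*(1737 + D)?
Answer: 4645298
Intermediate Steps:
(1043 + 4200)*(1737 + D) = (1043 + 4200)*(1737 - 851) = 5243*886 = 4645298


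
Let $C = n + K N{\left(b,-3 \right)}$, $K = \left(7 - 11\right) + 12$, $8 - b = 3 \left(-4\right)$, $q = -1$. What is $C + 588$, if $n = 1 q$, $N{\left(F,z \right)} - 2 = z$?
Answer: $579$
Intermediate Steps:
$b = 20$ ($b = 8 - 3 \left(-4\right) = 8 - -12 = 8 + 12 = 20$)
$N{\left(F,z \right)} = 2 + z$
$K = 8$ ($K = -4 + 12 = 8$)
$n = -1$ ($n = 1 \left(-1\right) = -1$)
$C = -9$ ($C = -1 + 8 \left(2 - 3\right) = -1 + 8 \left(-1\right) = -1 - 8 = -9$)
$C + 588 = -9 + 588 = 579$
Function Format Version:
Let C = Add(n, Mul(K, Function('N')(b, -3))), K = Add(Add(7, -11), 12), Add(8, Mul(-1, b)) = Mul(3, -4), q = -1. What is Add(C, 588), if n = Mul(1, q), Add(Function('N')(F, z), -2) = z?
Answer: 579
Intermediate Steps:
b = 20 (b = Add(8, Mul(-1, Mul(3, -4))) = Add(8, Mul(-1, -12)) = Add(8, 12) = 20)
Function('N')(F, z) = Add(2, z)
K = 8 (K = Add(-4, 12) = 8)
n = -1 (n = Mul(1, -1) = -1)
C = -9 (C = Add(-1, Mul(8, Add(2, -3))) = Add(-1, Mul(8, -1)) = Add(-1, -8) = -9)
Add(C, 588) = Add(-9, 588) = 579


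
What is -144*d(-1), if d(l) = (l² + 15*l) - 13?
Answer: 3888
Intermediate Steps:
d(l) = -13 + l² + 15*l
-144*d(-1) = -144*(-13 + (-1)² + 15*(-1)) = -144*(-13 + 1 - 15) = -144*(-27) = 3888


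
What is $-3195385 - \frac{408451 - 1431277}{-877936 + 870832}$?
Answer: $- \frac{3783506311}{1184} \approx -3.1955 \cdot 10^{6}$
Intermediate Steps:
$-3195385 - \frac{408451 - 1431277}{-877936 + 870832} = -3195385 - - \frac{1022826}{-7104} = -3195385 - \left(-1022826\right) \left(- \frac{1}{7104}\right) = -3195385 - \frac{170471}{1184} = - \frac{3783506311}{1184}$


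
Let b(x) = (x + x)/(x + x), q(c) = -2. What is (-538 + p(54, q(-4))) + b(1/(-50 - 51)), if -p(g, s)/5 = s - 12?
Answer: -467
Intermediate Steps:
p(g, s) = 60 - 5*s (p(g, s) = -5*(s - 12) = -5*(-12 + s) = 60 - 5*s)
b(x) = 1 (b(x) = (2*x)/((2*x)) = (2*x)*(1/(2*x)) = 1)
(-538 + p(54, q(-4))) + b(1/(-50 - 51)) = (-538 + (60 - 5*(-2))) + 1 = (-538 + (60 + 10)) + 1 = (-538 + 70) + 1 = -468 + 1 = -467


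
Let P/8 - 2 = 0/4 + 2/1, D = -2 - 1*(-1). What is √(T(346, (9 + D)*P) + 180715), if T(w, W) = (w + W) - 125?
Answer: 2*√45298 ≈ 425.67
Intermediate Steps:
D = -1 (D = -2 + 1 = -1)
P = 32 (P = 16 + 8*(0/4 + 2/1) = 16 + 8*(0*(¼) + 2*1) = 16 + 8*(0 + 2) = 16 + 8*2 = 16 + 16 = 32)
T(w, W) = -125 + W + w (T(w, W) = (W + w) - 125 = -125 + W + w)
√(T(346, (9 + D)*P) + 180715) = √((-125 + (9 - 1)*32 + 346) + 180715) = √((-125 + 8*32 + 346) + 180715) = √((-125 + 256 + 346) + 180715) = √(477 + 180715) = √181192 = 2*√45298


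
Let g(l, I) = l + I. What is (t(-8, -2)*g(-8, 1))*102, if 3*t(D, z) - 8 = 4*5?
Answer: -6664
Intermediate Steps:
g(l, I) = I + l
t(D, z) = 28/3 (t(D, z) = 8/3 + (4*5)/3 = 8/3 + (⅓)*20 = 8/3 + 20/3 = 28/3)
(t(-8, -2)*g(-8, 1))*102 = (28*(1 - 8)/3)*102 = ((28/3)*(-7))*102 = -196/3*102 = -6664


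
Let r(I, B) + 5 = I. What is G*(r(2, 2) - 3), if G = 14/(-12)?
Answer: 7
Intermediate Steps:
r(I, B) = -5 + I
G = -7/6 (G = 14*(-1/12) = -7/6 ≈ -1.1667)
G*(r(2, 2) - 3) = -7*((-5 + 2) - 3)/6 = -7*(-3 - 3)/6 = -7/6*(-6) = 7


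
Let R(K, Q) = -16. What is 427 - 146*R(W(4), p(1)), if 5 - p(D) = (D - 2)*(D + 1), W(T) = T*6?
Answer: 2763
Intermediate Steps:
W(T) = 6*T
p(D) = 5 - (1 + D)*(-2 + D) (p(D) = 5 - (D - 2)*(D + 1) = 5 - (-2 + D)*(1 + D) = 5 - (1 + D)*(-2 + D))
427 - 146*R(W(4), p(1)) = 427 - 146*(-16) = 427 + 2336 = 2763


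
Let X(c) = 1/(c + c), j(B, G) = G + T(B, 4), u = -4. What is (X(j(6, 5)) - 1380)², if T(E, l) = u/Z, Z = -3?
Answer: 2749638969/1444 ≈ 1.9042e+6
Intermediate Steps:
T(E, l) = 4/3 (T(E, l) = -4/(-3) = -4*(-⅓) = 4/3)
j(B, G) = 4/3 + G (j(B, G) = G + 4/3 = 4/3 + G)
X(c) = 1/(2*c)
(X(j(6, 5)) - 1380)² = (1/(2*(4/3 + 5)) - 1380)² = (1/(2*(19/3)) - 1380)² = ((½)*(3/19) - 1380)² = (3/38 - 1380)² = (-52437/38)² = 2749638969/1444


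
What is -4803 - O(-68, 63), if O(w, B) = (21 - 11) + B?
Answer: -4876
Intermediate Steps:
O(w, B) = 10 + B
-4803 - O(-68, 63) = -4803 - (10 + 63) = -4803 - 1*73 = -4803 - 73 = -4876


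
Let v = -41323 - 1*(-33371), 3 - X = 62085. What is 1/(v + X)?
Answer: -1/70034 ≈ -1.4279e-5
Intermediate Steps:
X = -62082 (X = 3 - 1*62085 = 3 - 62085 = -62082)
v = -7952 (v = -41323 + 33371 = -7952)
1/(v + X) = 1/(-7952 - 62082) = 1/(-70034) = -1/70034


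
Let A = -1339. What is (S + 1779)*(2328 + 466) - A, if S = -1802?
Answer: -62923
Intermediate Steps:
(S + 1779)*(2328 + 466) - A = (-1802 + 1779)*(2328 + 466) - 1*(-1339) = -23*2794 + 1339 = -64262 + 1339 = -62923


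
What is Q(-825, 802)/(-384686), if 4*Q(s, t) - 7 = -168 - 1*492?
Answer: 653/1538744 ≈ 0.00042437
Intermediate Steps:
Q(s, t) = -653/4 (Q(s, t) = 7/4 + (-168 - 1*492)/4 = 7/4 + (-168 - 492)/4 = 7/4 + (1/4)*(-660) = 7/4 - 165 = -653/4)
Q(-825, 802)/(-384686) = -653/4/(-384686) = -653/4*(-1/384686) = 653/1538744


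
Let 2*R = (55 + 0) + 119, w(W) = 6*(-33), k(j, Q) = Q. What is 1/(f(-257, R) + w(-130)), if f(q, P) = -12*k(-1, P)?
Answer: -1/1242 ≈ -0.00080515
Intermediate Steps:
w(W) = -198
R = 87 (R = ((55 + 0) + 119)/2 = (55 + 119)/2 = (½)*174 = 87)
f(q, P) = -12*P
1/(f(-257, R) + w(-130)) = 1/(-12*87 - 198) = 1/(-1044 - 198) = 1/(-1242) = -1/1242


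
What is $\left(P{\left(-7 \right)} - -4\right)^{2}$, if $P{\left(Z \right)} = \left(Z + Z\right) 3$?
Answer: $1444$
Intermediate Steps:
$P{\left(Z \right)} = 6 Z$ ($P{\left(Z \right)} = 2 Z 3 = 6 Z$)
$\left(P{\left(-7 \right)} - -4\right)^{2} = \left(6 \left(-7\right) - -4\right)^{2} = \left(-42 + \left(-16 + 20\right)\right)^{2} = \left(-42 + 4\right)^{2} = \left(-38\right)^{2} = 1444$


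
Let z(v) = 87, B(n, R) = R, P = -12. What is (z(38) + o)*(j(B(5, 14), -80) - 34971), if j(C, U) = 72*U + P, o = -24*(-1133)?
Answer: -1111428297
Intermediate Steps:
o = 27192
j(C, U) = -12 + 72*U (j(C, U) = 72*U - 12 = -12 + 72*U)
(z(38) + o)*(j(B(5, 14), -80) - 34971) = (87 + 27192)*((-12 + 72*(-80)) - 34971) = 27279*((-12 - 5760) - 34971) = 27279*(-5772 - 34971) = 27279*(-40743) = -1111428297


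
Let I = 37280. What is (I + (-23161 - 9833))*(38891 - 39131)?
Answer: -1028640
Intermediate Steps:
(I + (-23161 - 9833))*(38891 - 39131) = (37280 + (-23161 - 9833))*(38891 - 39131) = (37280 - 32994)*(-240) = 4286*(-240) = -1028640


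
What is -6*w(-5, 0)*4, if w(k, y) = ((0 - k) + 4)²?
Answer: -1944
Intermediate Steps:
w(k, y) = (4 - k)² (w(k, y) = (-k + 4)² = (4 - k)²)
-6*w(-5, 0)*4 = -6*(-4 - 5)²*4 = -6*(-9)²*4 = -6*81*4 = -486*4 = -1944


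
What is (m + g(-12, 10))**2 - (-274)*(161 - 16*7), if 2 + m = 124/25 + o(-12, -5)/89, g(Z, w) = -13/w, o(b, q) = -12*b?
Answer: 266081145569/19802500 ≈ 13437.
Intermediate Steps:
m = 10186/2225 (m = -2 + (124/25 - 12*(-12)/89) = -2 + (124*(1/25) + 144*(1/89)) = -2 + (124/25 + 144/89) = -2 + 14636/2225 = 10186/2225 ≈ 4.5780)
(m + g(-12, 10))**2 - (-274)*(161 - 16*7) = (10186/2225 - 13/10)**2 - (-274)*(161 - 16*7) = (10186/2225 - 13*1/10)**2 - (-274)*(161 - 112) = (10186/2225 - 13/10)**2 - (-274)*49 = (14587/4450)**2 - 1*(-13426) = 212780569/19802500 + 13426 = 266081145569/19802500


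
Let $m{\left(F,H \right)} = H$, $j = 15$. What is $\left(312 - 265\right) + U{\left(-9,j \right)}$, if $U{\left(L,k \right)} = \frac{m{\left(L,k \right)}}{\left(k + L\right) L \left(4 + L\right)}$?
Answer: $\frac{847}{18} \approx 47.056$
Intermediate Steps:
$U{\left(L,k \right)} = \frac{k}{L \left(4 + L\right) \left(L + k\right)}$ ($U{\left(L,k \right)} = \frac{k}{\left(k + L\right) L \left(4 + L\right)} = \frac{k}{\left(L + k\right) L \left(4 + L\right)} = \frac{k}{L \left(L + k\right) \left(4 + L\right)} = \frac{k}{L \left(4 + L\right) \left(L + k\right)}$)
$\left(312 - 265\right) + U{\left(-9,j \right)} = \left(312 - 265\right) + \frac{15}{\left(-9\right) \left(\left(-9\right)^{2} + 4 \left(-9\right) + 4 \cdot 15 - 135\right)} = 47 + 15 \left(- \frac{1}{9}\right) \frac{1}{81 - 36 + 60 - 135} = 47 + 15 \left(- \frac{1}{9}\right) \frac{1}{-30} = 47 + 15 \left(- \frac{1}{9}\right) \left(- \frac{1}{30}\right) = 47 + \frac{1}{18} = \frac{847}{18}$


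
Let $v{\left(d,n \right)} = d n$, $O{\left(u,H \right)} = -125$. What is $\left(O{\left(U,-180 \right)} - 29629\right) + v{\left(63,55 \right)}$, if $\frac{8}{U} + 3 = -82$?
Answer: $-26289$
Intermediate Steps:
$U = - \frac{8}{85}$ ($U = \frac{8}{-3 - 82} = \frac{8}{-85} = 8 \left(- \frac{1}{85}\right) = - \frac{8}{85} \approx -0.094118$)
$\left(O{\left(U,-180 \right)} - 29629\right) + v{\left(63,55 \right)} = \left(-125 - 29629\right) + 63 \cdot 55 = -29754 + 3465 = -26289$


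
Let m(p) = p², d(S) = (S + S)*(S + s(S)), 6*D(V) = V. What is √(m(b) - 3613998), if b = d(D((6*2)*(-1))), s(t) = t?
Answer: I*√3613742 ≈ 1901.0*I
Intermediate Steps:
D(V) = V/6
d(S) = 4*S² (d(S) = (S + S)*(S + S) = (2*S)*(2*S) = 4*S²)
b = 16 (b = 4*(((6*2)*(-1))/6)² = 4*((12*(-1))/6)² = 4*((⅙)*(-12))² = 4*(-2)² = 4*4 = 16)
√(m(b) - 3613998) = √(16² - 3613998) = √(256 - 3613998) = √(-3613742) = I*√3613742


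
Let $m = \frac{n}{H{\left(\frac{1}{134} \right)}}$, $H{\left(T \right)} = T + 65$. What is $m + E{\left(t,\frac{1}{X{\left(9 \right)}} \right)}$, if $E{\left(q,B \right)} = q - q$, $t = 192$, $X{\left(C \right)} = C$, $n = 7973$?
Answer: $\frac{1068382}{8711} \approx 122.65$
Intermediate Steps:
$H{\left(T \right)} = 65 + T$
$E{\left(q,B \right)} = 0$
$m = \frac{1068382}{8711}$ ($m = \frac{7973}{65 + \frac{1}{134}} = \frac{7973}{\frac{8711}{134}} = 7973 \cdot \frac{134}{8711} = \frac{1068382}{8711} \approx 122.65$)
$m + E{\left(t,\frac{1}{X{\left(9 \right)}} \right)} = \frac{1068382}{8711} + 0 = \frac{1068382}{8711}$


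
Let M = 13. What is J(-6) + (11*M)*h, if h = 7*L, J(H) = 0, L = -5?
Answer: -5005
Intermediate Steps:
h = -35 (h = 7*(-5) = -35)
J(-6) + (11*M)*h = 0 + (11*13)*(-35) = 0 + 143*(-35) = 0 - 5005 = -5005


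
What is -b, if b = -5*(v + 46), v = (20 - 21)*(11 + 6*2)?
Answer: 115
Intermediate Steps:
v = -23 (v = -(11 + 12) = -1*23 = -23)
b = -115 (b = -5*(-23 + 46) = -5*23 = -115)
-b = -1*(-115) = 115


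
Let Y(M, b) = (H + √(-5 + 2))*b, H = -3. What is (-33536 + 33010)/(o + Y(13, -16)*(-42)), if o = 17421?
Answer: -2701010/79556259 + 117824*I*√3/79556259 ≈ -0.033951 + 0.0025652*I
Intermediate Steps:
Y(M, b) = b*(-3 + I*√3) (Y(M, b) = (-3 + √(-5 + 2))*b = (-3 + √(-3))*b = (-3 + I*√3)*b = b*(-3 + I*√3))
(-33536 + 33010)/(o + Y(13, -16)*(-42)) = (-33536 + 33010)/(17421 - 16*(-3 + I*√3)*(-42)) = -526/(17421 + (48 - 16*I*√3)*(-42)) = -526/(17421 + (-2016 + 672*I*√3)) = -526/(15405 + 672*I*√3)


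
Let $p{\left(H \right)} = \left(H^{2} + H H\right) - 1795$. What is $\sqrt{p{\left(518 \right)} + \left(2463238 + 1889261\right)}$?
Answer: $2 \sqrt{1221838} \approx 2210.7$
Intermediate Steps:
$p{\left(H \right)} = -1795 + 2 H^{2}$ ($p{\left(H \right)} = \left(H^{2} + H^{2}\right) - 1795 = 2 H^{2} - 1795 = -1795 + 2 H^{2}$)
$\sqrt{p{\left(518 \right)} + \left(2463238 + 1889261\right)} = \sqrt{\left(-1795 + 2 \cdot 518^{2}\right) + \left(2463238 + 1889261\right)} = \sqrt{\left(-1795 + 2 \cdot 268324\right) + 4352499} = \sqrt{\left(-1795 + 536648\right) + 4352499} = \sqrt{534853 + 4352499} = \sqrt{4887352} = 2 \sqrt{1221838}$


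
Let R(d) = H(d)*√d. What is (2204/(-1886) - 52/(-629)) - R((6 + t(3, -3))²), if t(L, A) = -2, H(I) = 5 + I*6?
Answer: -240275510/593147 ≈ -405.09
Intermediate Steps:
H(I) = 5 + 6*I
R(d) = √d*(5 + 6*d) (R(d) = (5 + 6*d)*√d = √d*(5 + 6*d))
(2204/(-1886) - 52/(-629)) - R((6 + t(3, -3))²) = (2204/(-1886) - 52/(-629)) - √((6 - 2)²)*(5 + 6*(6 - 2)²) = (2204*(-1/1886) - 52*(-1/629)) - √(4²)*(5 + 6*4²) = (-1102/943 + 52/629) - √16*(5 + 6*16) = -644122/593147 - 4*(5 + 96) = -644122/593147 - 4*101 = -644122/593147 - 1*404 = -644122/593147 - 404 = -240275510/593147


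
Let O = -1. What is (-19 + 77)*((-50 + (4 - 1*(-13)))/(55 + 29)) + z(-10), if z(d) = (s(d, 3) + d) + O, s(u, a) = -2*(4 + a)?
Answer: -669/14 ≈ -47.786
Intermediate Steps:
s(u, a) = -8 - 2*a
z(d) = -15 + d (z(d) = ((-8 - 2*3) + d) - 1 = ((-8 - 6) + d) - 1 = (-14 + d) - 1 = -15 + d)
(-19 + 77)*((-50 + (4 - 1*(-13)))/(55 + 29)) + z(-10) = (-19 + 77)*((-50 + (4 - 1*(-13)))/(55 + 29)) + (-15 - 10) = 58*((-50 + (4 + 13))/84) - 25 = 58*((-50 + 17)*(1/84)) - 25 = 58*(-33*1/84) - 25 = 58*(-11/28) - 25 = -319/14 - 25 = -669/14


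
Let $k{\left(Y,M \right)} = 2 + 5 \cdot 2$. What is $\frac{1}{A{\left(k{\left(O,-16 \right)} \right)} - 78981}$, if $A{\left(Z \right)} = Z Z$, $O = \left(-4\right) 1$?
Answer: $- \frac{1}{78837} \approx -1.2684 \cdot 10^{-5}$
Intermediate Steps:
$O = -4$
$k{\left(Y,M \right)} = 12$ ($k{\left(Y,M \right)} = 2 + 10 = 12$)
$A{\left(Z \right)} = Z^{2}$
$\frac{1}{A{\left(k{\left(O,-16 \right)} \right)} - 78981} = \frac{1}{12^{2} - 78981} = \frac{1}{144 - 78981} = \frac{1}{-78837} = - \frac{1}{78837}$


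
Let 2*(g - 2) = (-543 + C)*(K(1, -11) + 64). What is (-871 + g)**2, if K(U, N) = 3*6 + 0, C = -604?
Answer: 2294026816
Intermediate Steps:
K(U, N) = 18 (K(U, N) = 18 + 0 = 18)
g = -47025 (g = 2 + ((-543 - 604)*(18 + 64))/2 = 2 + (-1147*82)/2 = 2 + (1/2)*(-94054) = 2 - 47027 = -47025)
(-871 + g)**2 = (-871 - 47025)**2 = (-47896)**2 = 2294026816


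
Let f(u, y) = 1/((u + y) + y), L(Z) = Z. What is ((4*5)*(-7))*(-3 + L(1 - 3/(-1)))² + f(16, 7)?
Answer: -4199/30 ≈ -139.97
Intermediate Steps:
f(u, y) = 1/(u + 2*y)
((4*5)*(-7))*(-3 + L(1 - 3/(-1)))² + f(16, 7) = ((4*5)*(-7))*(-3 + (1 - 3/(-1)))² + 1/(16 + 2*7) = (20*(-7))*(-3 + (1 - 3*(-1)))² + 1/(16 + 14) = -140*(-3 + (1 - 1*(-3)))² + 1/30 = -140*(-3 + (1 + 3))² + 1/30 = -140*(-3 + 4)² + 1/30 = -140*1² + 1/30 = -140*1 + 1/30 = -140 + 1/30 = -4199/30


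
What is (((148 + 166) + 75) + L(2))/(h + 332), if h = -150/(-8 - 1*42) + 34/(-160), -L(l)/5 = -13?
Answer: 36320/26783 ≈ 1.3561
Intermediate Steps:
L(l) = 65 (L(l) = -5*(-13) = 65)
h = 223/80 (h = -150/(-8 - 42) + 34*(-1/160) = -150/(-50) - 17/80 = -150*(-1/50) - 17/80 = 3 - 17/80 = 223/80 ≈ 2.7875)
(((148 + 166) + 75) + L(2))/(h + 332) = (((148 + 166) + 75) + 65)/(223/80 + 332) = ((314 + 75) + 65)/(26783/80) = (389 + 65)*(80/26783) = 454*(80/26783) = 36320/26783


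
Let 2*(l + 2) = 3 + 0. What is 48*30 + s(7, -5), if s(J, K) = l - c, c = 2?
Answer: 2875/2 ≈ 1437.5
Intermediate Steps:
l = -½ (l = -2 + (3 + 0)/2 = -2 + (½)*3 = -2 + 3/2 = -½ ≈ -0.50000)
s(J, K) = -5/2 (s(J, K) = -½ - 1*2 = -½ - 2 = -5/2)
48*30 + s(7, -5) = 48*30 - 5/2 = 1440 - 5/2 = 2875/2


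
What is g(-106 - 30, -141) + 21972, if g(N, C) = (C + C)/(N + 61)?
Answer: 549394/25 ≈ 21976.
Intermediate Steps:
g(N, C) = 2*C/(61 + N) (g(N, C) = (2*C)/(61 + N) = 2*C/(61 + N))
g(-106 - 30, -141) + 21972 = 2*(-141)/(61 + (-106 - 30)) + 21972 = 2*(-141)/(61 - 136) + 21972 = 2*(-141)/(-75) + 21972 = 2*(-141)*(-1/75) + 21972 = 94/25 + 21972 = 549394/25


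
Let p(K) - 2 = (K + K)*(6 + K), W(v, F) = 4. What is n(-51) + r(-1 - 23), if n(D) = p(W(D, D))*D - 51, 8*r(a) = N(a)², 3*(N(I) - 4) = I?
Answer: -4231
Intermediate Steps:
N(I) = 4 + I/3
p(K) = 2 + 2*K*(6 + K) (p(K) = 2 + (K + K)*(6 + K) = 2 + (2*K)*(6 + K) = 2 + 2*K*(6 + K))
r(a) = (4 + a/3)²/8
n(D) = -51 + 82*D (n(D) = (2 + 2*4² + 12*4)*D - 51 = (2 + 2*16 + 48)*D - 51 = (2 + 32 + 48)*D - 51 = 82*D - 51 = -51 + 82*D)
n(-51) + r(-1 - 23) = (-51 + 82*(-51)) + (12 + (-1 - 23))²/72 = (-51 - 4182) + (12 - 24)²/72 = -4233 + (1/72)*(-12)² = -4233 + (1/72)*144 = -4233 + 2 = -4231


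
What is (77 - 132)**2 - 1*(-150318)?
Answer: 153343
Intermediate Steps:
(77 - 132)**2 - 1*(-150318) = (-55)**2 + 150318 = 3025 + 150318 = 153343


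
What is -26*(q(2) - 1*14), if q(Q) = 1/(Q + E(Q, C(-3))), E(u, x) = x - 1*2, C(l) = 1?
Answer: 338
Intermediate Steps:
E(u, x) = -2 + x (E(u, x) = x - 2 = -2 + x)
q(Q) = 1/(-1 + Q) (q(Q) = 1/(Q + (-2 + 1)) = 1/(Q - 1) = 1/(-1 + Q))
-26*(q(2) - 1*14) = -26*(1/(-1 + 2) - 1*14) = -26*(1/1 - 14) = -26*(1 - 14) = -26*(-13) = 338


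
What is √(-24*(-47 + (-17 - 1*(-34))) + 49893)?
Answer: √50613 ≈ 224.97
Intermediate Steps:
√(-24*(-47 + (-17 - 1*(-34))) + 49893) = √(-24*(-47 + (-17 + 34)) + 49893) = √(-24*(-47 + 17) + 49893) = √(-24*(-30) + 49893) = √(720 + 49893) = √50613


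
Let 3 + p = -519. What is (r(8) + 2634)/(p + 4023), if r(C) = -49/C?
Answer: 21023/28008 ≈ 0.75061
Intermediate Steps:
p = -522 (p = -3 - 519 = -522)
(r(8) + 2634)/(p + 4023) = (-49/8 + 2634)/(-522 + 4023) = (-49*⅛ + 2634)/3501 = (-49/8 + 2634)*(1/3501) = (21023/8)*(1/3501) = 21023/28008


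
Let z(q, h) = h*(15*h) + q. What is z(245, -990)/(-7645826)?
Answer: -14701745/7645826 ≈ -1.9228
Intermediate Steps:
z(q, h) = q + 15*h² (z(q, h) = 15*h² + q = q + 15*h²)
z(245, -990)/(-7645826) = (245 + 15*(-990)²)/(-7645826) = (245 + 15*980100)*(-1/7645826) = (245 + 14701500)*(-1/7645826) = 14701745*(-1/7645826) = -14701745/7645826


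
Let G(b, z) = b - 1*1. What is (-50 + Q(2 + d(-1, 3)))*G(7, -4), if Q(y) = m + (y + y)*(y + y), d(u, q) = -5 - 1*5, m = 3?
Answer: 1254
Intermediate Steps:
d(u, q) = -10 (d(u, q) = -5 - 5 = -10)
G(b, z) = -1 + b (G(b, z) = b - 1 = -1 + b)
Q(y) = 3 + 4*y² (Q(y) = 3 + (y + y)*(y + y) = 3 + (2*y)*(2*y) = 3 + 4*y²)
(-50 + Q(2 + d(-1, 3)))*G(7, -4) = (-50 + (3 + 4*(2 - 10)²))*(-1 + 7) = (-50 + (3 + 4*(-8)²))*6 = (-50 + (3 + 4*64))*6 = (-50 + (3 + 256))*6 = (-50 + 259)*6 = 209*6 = 1254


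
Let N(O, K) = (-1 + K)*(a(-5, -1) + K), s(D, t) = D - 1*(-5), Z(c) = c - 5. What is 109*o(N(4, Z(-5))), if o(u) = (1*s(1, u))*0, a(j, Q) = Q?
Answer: 0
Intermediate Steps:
Z(c) = -5 + c
s(D, t) = 5 + D (s(D, t) = D + 5 = 5 + D)
N(O, K) = (-1 + K)**2 (N(O, K) = (-1 + K)*(-1 + K) = (-1 + K)**2)
o(u) = 0 (o(u) = (1*(5 + 1))*0 = (1*6)*0 = 6*0 = 0)
109*o(N(4, Z(-5))) = 109*0 = 0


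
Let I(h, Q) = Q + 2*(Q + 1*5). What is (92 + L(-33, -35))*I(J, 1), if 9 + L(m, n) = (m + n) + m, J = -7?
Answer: -234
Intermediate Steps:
L(m, n) = -9 + n + 2*m (L(m, n) = -9 + ((m + n) + m) = -9 + (n + 2*m) = -9 + n + 2*m)
I(h, Q) = 10 + 3*Q (I(h, Q) = Q + 2*(Q + 5) = Q + 2*(5 + Q) = Q + (10 + 2*Q) = 10 + 3*Q)
(92 + L(-33, -35))*I(J, 1) = (92 + (-9 - 35 + 2*(-33)))*(10 + 3*1) = (92 + (-9 - 35 - 66))*(10 + 3) = (92 - 110)*13 = -18*13 = -234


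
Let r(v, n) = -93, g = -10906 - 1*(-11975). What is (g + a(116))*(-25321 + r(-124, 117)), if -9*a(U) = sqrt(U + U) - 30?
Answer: -81756838/3 + 50828*sqrt(58)/9 ≈ -2.7209e+7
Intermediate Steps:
g = 1069 (g = -10906 + 11975 = 1069)
a(U) = 10/3 - sqrt(2)*sqrt(U)/9 (a(U) = -(sqrt(U + U) - 30)/9 = -(sqrt(2*U) - 30)/9 = -(sqrt(2)*sqrt(U) - 30)/9 = -(-30 + sqrt(2)*sqrt(U))/9 = 10/3 - sqrt(2)*sqrt(U)/9)
(g + a(116))*(-25321 + r(-124, 117)) = (1069 + (10/3 - sqrt(2)*sqrt(116)/9))*(-25321 - 93) = (1069 + (10/3 - sqrt(2)*2*sqrt(29)/9))*(-25414) = (1069 + (10/3 - 2*sqrt(58)/9))*(-25414) = (3217/3 - 2*sqrt(58)/9)*(-25414) = -81756838/3 + 50828*sqrt(58)/9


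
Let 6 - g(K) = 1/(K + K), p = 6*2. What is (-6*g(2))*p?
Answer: -414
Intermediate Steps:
p = 12
g(K) = 6 - 1/(2*K) (g(K) = 6 - 1/(K + K) = 6 - 1/(2*K))
(-6*g(2))*p = -6*(6 - 1/2/2)*12 = -6*(6 - 1/2*1/2)*12 = -6*(6 - 1/4)*12 = -6*23/4*12 = -69/2*12 = -414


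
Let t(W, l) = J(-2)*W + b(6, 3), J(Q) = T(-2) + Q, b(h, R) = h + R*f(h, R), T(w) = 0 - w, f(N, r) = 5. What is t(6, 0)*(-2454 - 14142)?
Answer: -348516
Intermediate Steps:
T(w) = -w
b(h, R) = h + 5*R (b(h, R) = h + R*5 = h + 5*R)
J(Q) = 2 + Q (J(Q) = -1*(-2) + Q = 2 + Q)
t(W, l) = 21 (t(W, l) = (2 - 2)*W + (6 + 5*3) = 0*W + (6 + 15) = 0 + 21 = 21)
t(6, 0)*(-2454 - 14142) = 21*(-2454 - 14142) = 21*(-16596) = -348516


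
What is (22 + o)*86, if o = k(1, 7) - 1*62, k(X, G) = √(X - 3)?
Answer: -3440 + 86*I*√2 ≈ -3440.0 + 121.62*I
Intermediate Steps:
k(X, G) = √(-3 + X)
o = -62 + I*√2 (o = √(-3 + 1) - 1*62 = √(-2) - 62 = I*√2 - 62 = -62 + I*√2 ≈ -62.0 + 1.4142*I)
(22 + o)*86 = (22 + (-62 + I*√2))*86 = (-40 + I*√2)*86 = -3440 + 86*I*√2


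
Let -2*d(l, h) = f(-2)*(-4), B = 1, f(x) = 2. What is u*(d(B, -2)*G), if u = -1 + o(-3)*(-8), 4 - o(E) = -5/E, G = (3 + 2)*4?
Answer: -4720/3 ≈ -1573.3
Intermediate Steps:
G = 20 (G = 5*4 = 20)
o(E) = 4 + 5/E (o(E) = 4 - (-5)/E = 4 + 5/E)
d(l, h) = 4 (d(l, h) = -(-4) = -½*(-8) = 4)
u = -59/3 (u = -1 + (4 + 5/(-3))*(-8) = -1 + (4 + 5*(-⅓))*(-8) = -1 + (4 - 5/3)*(-8) = -1 + (7/3)*(-8) = -1 - 56/3 = -59/3 ≈ -19.667)
u*(d(B, -2)*G) = -236*20/3 = -59/3*80 = -4720/3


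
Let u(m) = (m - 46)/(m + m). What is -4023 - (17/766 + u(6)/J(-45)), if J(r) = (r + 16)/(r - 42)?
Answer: -3073975/766 ≈ -4013.0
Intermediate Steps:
u(m) = (-46 + m)/(2*m) (u(m) = (-46 + m)/((2*m)) = (-46 + m)*(1/(2*m)) = (-46 + m)/(2*m))
J(r) = (16 + r)/(-42 + r)
-4023 - (17/766 + u(6)/J(-45)) = -4023 - (17/766 + ((½)*(-46 + 6)/6)/(((16 - 45)/(-42 - 45)))) = -4023 - (17*(1/766) + ((½)*(⅙)*(-40))/((-29/(-87)))) = -4023 - (17/766 - 10/(3*((-1/87*(-29))))) = -4023 - (17/766 - 10/(3*⅓)) = -4023 - (17/766 - 10/3*3) = -4023 - (17/766 - 10) = -4023 - 1*(-7643/766) = -4023 + 7643/766 = -3073975/766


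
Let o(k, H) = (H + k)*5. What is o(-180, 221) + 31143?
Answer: 31348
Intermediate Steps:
o(k, H) = 5*H + 5*k
o(-180, 221) + 31143 = (5*221 + 5*(-180)) + 31143 = (1105 - 900) + 31143 = 205 + 31143 = 31348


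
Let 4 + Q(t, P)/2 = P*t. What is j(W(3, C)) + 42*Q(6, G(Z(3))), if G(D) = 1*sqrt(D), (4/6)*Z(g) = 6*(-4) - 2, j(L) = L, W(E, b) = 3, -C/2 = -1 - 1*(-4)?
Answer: -333 + 504*I*sqrt(39) ≈ -333.0 + 3147.5*I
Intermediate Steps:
C = -6 (C = -2*(-1 - 1*(-4)) = -2*(-1 + 4) = -2*3 = -6)
Z(g) = -39 (Z(g) = 3*(6*(-4) - 2)/2 = 3*(-24 - 2)/2 = (3/2)*(-26) = -39)
G(D) = sqrt(D)
Q(t, P) = -8 + 2*P*t (Q(t, P) = -8 + 2*(P*t) = -8 + 2*P*t)
j(W(3, C)) + 42*Q(6, G(Z(3))) = 3 + 42*(-8 + 2*sqrt(-39)*6) = 3 + 42*(-8 + 2*(I*sqrt(39))*6) = 3 + 42*(-8 + 12*I*sqrt(39)) = 3 + (-336 + 504*I*sqrt(39)) = -333 + 504*I*sqrt(39)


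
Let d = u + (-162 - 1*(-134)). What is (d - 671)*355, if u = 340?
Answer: -127445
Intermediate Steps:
d = 312 (d = 340 + (-162 - 1*(-134)) = 340 + (-162 + 134) = 340 - 28 = 312)
(d - 671)*355 = (312 - 671)*355 = -359*355 = -127445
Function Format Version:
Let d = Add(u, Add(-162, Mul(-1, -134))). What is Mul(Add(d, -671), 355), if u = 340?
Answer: -127445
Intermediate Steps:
d = 312 (d = Add(340, Add(-162, Mul(-1, -134))) = Add(340, Add(-162, 134)) = Add(340, -28) = 312)
Mul(Add(d, -671), 355) = Mul(Add(312, -671), 355) = Mul(-359, 355) = -127445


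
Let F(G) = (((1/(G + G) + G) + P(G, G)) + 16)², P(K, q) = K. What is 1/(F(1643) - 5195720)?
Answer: 10797796/61628269606009 ≈ 1.7521e-7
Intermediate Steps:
F(G) = (16 + 1/(2*G) + 2*G)² (F(G) = (((1/(G + G) + G) + G) + 16)² = (((1/(2*G) + G) + G) + 16)² = (((G + 1/(2*G)) + G) + 16)² = ((1/(2*G) + 2*G) + 16)² = (16 + 1/(2*G) + 2*G)²)
1/(F(1643) - 5195720) = 1/((¼)*(1 + 4*1643² + 32*1643)²/1643² - 5195720) = 1/((¼)*(1/2699449)*(1 + 4*2699449 + 52576)² - 5195720) = 1/((¼)*(1/2699449)*(1 + 10797796 + 52576)² - 5195720) = 1/((¼)*(1/2699449)*10850373² - 5195720) = 1/((¼)*(1/2699449)*117730594239129 - 5195720) = 1/(117730594239129/10797796 - 5195720) = 1/(61628269606009/10797796) = 10797796/61628269606009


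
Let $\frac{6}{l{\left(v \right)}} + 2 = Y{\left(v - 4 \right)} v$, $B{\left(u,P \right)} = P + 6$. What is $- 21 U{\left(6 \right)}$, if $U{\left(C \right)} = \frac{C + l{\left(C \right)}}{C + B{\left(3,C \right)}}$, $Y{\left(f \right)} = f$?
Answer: $- \frac{77}{10} \approx -7.7$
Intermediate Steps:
$B{\left(u,P \right)} = 6 + P$
$l{\left(v \right)} = \frac{6}{-2 + v \left(-4 + v\right)}$ ($l{\left(v \right)} = \frac{6}{-2 + \left(v - 4\right) v} = \frac{6}{-2 + \left(-4 + v\right) v} = \frac{6}{-2 + v \left(-4 + v\right)}$)
$U{\left(C \right)} = \frac{C + \frac{6}{-2 + C \left(-4 + C\right)}}{6 + 2 C}$ ($U{\left(C \right)} = \frac{C + \frac{6}{-2 + C \left(-4 + C\right)}}{C + \left(6 + C\right)} = \frac{C + \frac{6}{-2 + C \left(-4 + C\right)}}{6 + 2 C}$)
$- 21 U{\left(6 \right)} = - 21 \frac{6 + 6 \left(-2 + 6 \left(-4 + 6\right)\right)}{2 \left(-2 + 6 \left(-4 + 6\right)\right) \left(3 + 6\right)} = - 21 \frac{6 + 6 \left(-2 + 6 \cdot 2\right)}{2 \left(-2 + 6 \cdot 2\right) 9} = - 21 \cdot \frac{1}{2} \frac{1}{-2 + 12} \cdot \frac{1}{9} \left(6 + 6 \left(-2 + 12\right)\right) = - 21 \cdot \frac{1}{2} \cdot \frac{1}{10} \cdot \frac{1}{9} \left(6 + 6 \cdot 10\right) = - 21 \cdot \frac{1}{2} \cdot \frac{1}{10} \cdot \frac{1}{9} \left(6 + 60\right) = - 21 \cdot \frac{1}{2} \cdot \frac{1}{10} \cdot \frac{1}{9} \cdot 66 = \left(-21\right) \frac{11}{30} = - \frac{77}{10}$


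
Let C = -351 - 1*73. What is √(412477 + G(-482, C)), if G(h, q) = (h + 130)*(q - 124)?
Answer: √605373 ≈ 778.06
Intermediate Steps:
C = -424 (C = -351 - 73 = -424)
G(h, q) = (-124 + q)*(130 + h) (G(h, q) = (130 + h)*(-124 + q) = (-124 + q)*(130 + h))
√(412477 + G(-482, C)) = √(412477 + (-16120 - 124*(-482) + 130*(-424) - 482*(-424))) = √(412477 + (-16120 + 59768 - 55120 + 204368)) = √(412477 + 192896) = √605373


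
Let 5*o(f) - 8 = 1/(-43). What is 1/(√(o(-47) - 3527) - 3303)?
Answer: -78905/260707433 - I*√18106870/782122299 ≈ -0.00030266 - 5.4406e-6*I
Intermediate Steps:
o(f) = 343/215 (o(f) = 8/5 + (⅕)/(-43) = 8/5 + (⅕)*(-1/43) = 8/5 - 1/215 = 343/215)
1/(√(o(-47) - 3527) - 3303) = 1/(√(343/215 - 3527) - 3303) = 1/(√(-757962/215) - 3303) = 1/(3*I*√18106870/215 - 3303) = 1/(-3303 + 3*I*√18106870/215)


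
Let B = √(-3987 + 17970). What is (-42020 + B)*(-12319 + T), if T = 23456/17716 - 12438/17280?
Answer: 110041656561859/212592 - 52375847959*√13983/4251840 ≈ 5.1616e+8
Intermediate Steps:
T = 2569001/4251840 (T = 23456*(1/17716) - 12438*1/17280 = 5864/4429 - 691/960 = 2569001/4251840 ≈ 0.60421)
B = √13983 ≈ 118.25
(-42020 + B)*(-12319 + T) = (-42020 + √13983)*(-12319 + 2569001/4251840) = (-42020 + √13983)*(-52375847959/4251840) = 110041656561859/212592 - 52375847959*√13983/4251840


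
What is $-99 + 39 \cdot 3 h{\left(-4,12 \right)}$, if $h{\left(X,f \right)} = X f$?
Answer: $-5715$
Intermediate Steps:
$-99 + 39 \cdot 3 h{\left(-4,12 \right)} = -99 + 39 \cdot 3 \left(\left(-4\right) 12\right) = -99 + 117 \left(-48\right) = -99 - 5616 = -5715$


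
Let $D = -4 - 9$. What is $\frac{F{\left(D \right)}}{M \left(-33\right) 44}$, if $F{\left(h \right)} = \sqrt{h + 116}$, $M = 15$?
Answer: $- \frac{\sqrt{103}}{21780} \approx -0.00046597$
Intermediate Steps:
$D = -13$ ($D = -4 - 9 = -13$)
$F{\left(h \right)} = \sqrt{116 + h}$
$\frac{F{\left(D \right)}}{M \left(-33\right) 44} = \frac{\sqrt{116 - 13}}{15 \left(-33\right) 44} = \frac{\sqrt{103}}{\left(-495\right) 44} = \frac{\sqrt{103}}{-21780} = \sqrt{103} \left(- \frac{1}{21780}\right) = - \frac{\sqrt{103}}{21780}$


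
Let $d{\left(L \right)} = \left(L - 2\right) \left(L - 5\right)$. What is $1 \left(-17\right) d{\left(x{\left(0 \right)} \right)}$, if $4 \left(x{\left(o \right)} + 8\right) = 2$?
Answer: $- \frac{8075}{4} \approx -2018.8$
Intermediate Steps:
$x{\left(o \right)} = - \frac{15}{2}$ ($x{\left(o \right)} = -8 + \frac{1}{4} \cdot 2 = -8 + \frac{1}{2} = - \frac{15}{2}$)
$d{\left(L \right)} = \left(-5 + L\right) \left(-2 + L\right)$ ($d{\left(L \right)} = \left(-2 + L\right) \left(-5 + L\right) = \left(-5 + L\right) \left(-2 + L\right)$)
$1 \left(-17\right) d{\left(x{\left(0 \right)} \right)} = 1 \left(-17\right) \left(10 + \left(- \frac{15}{2}\right)^{2} - - \frac{105}{2}\right) = - 17 \left(10 + \frac{225}{4} + \frac{105}{2}\right) = \left(-17\right) \frac{475}{4} = - \frac{8075}{4}$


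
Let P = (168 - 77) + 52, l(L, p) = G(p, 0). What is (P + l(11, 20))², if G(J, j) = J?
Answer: 26569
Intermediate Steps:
l(L, p) = p
P = 143 (P = 91 + 52 = 143)
(P + l(11, 20))² = (143 + 20)² = 163² = 26569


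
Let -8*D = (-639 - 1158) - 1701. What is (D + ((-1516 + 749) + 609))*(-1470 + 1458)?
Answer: -3351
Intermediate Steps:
D = 1749/4 (D = -((-639 - 1158) - 1701)/8 = -(-1797 - 1701)/8 = -⅛*(-3498) = 1749/4 ≈ 437.25)
(D + ((-1516 + 749) + 609))*(-1470 + 1458) = (1749/4 + ((-1516 + 749) + 609))*(-1470 + 1458) = (1749/4 + (-767 + 609))*(-12) = (1749/4 - 158)*(-12) = (1117/4)*(-12) = -3351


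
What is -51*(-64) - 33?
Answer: 3231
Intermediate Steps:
-51*(-64) - 33 = 3264 - 33 = 3231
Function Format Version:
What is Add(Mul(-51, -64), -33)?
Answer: 3231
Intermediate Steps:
Add(Mul(-51, -64), -33) = Add(3264, -33) = 3231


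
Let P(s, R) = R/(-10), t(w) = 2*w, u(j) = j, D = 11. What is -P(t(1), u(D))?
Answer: 11/10 ≈ 1.1000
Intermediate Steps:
P(s, R) = -R/10 (P(s, R) = R*(-⅒) = -R/10)
-P(t(1), u(D)) = -(-1)*11/10 = -1*(-11/10) = 11/10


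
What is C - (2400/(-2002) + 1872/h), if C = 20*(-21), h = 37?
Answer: -17385012/37037 ≈ -469.40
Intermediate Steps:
C = -420
C - (2400/(-2002) + 1872/h) = -420 - (2400/(-2002) + 1872/37) = -420 - (2400*(-1/2002) + 1872*(1/37)) = -420 - (-1200/1001 + 1872/37) = -420 - 1*1829472/37037 = -420 - 1829472/37037 = -17385012/37037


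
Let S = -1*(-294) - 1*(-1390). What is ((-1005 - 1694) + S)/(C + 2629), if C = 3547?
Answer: -1015/6176 ≈ -0.16435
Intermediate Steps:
S = 1684 (S = 294 + 1390 = 1684)
((-1005 - 1694) + S)/(C + 2629) = ((-1005 - 1694) + 1684)/(3547 + 2629) = (-2699 + 1684)/6176 = -1015*1/6176 = -1015/6176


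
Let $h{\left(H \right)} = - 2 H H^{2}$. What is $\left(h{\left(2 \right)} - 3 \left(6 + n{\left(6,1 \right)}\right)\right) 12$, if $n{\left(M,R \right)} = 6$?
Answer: $-624$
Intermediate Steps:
$h{\left(H \right)} = - 2 H^{3}$
$\left(h{\left(2 \right)} - 3 \left(6 + n{\left(6,1 \right)}\right)\right) 12 = \left(- 2 \cdot 2^{3} - 3 \left(6 + 6\right)\right) 12 = \left(\left(-2\right) 8 - 36\right) 12 = \left(-16 - 36\right) 12 = \left(-52\right) 12 = -624$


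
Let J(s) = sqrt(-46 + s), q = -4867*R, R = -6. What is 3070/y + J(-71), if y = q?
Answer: 1535/14601 + 3*I*sqrt(13) ≈ 0.10513 + 10.817*I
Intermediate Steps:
q = 29202 (q = -4867*(-6) = 29202)
y = 29202
3070/y + J(-71) = 3070/29202 + sqrt(-46 - 71) = 3070*(1/29202) + sqrt(-117) = 1535/14601 + 3*I*sqrt(13)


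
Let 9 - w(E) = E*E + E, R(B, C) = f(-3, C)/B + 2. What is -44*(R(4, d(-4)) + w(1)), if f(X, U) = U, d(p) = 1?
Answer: -407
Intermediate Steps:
R(B, C) = 2 + C/B (R(B, C) = C/B + 2 = 2 + C/B)
w(E) = 9 - E - E² (w(E) = 9 - (E*E + E) = 9 - (E² + E) = 9 - (E + E²) = 9 + (-E - E²) = 9 - E - E²)
-44*(R(4, d(-4)) + w(1)) = -44*((2 + 1/4) + (9 - 1*1 - 1*1²)) = -44*((2 + 1*(¼)) + (9 - 1 - 1*1)) = -44*((2 + ¼) + (9 - 1 - 1)) = -44*(9/4 + 7) = -44*37/4 = -407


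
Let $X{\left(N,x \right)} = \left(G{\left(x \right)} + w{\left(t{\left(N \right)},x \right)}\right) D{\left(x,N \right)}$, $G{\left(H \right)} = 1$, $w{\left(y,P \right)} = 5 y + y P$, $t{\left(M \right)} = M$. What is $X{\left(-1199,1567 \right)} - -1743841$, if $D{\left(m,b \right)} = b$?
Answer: $2261651414$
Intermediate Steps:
$w{\left(y,P \right)} = 5 y + P y$
$X{\left(N,x \right)} = N \left(1 + N \left(5 + x\right)\right)$ ($X{\left(N,x \right)} = \left(1 + N \left(5 + x\right)\right) N = N \left(1 + N \left(5 + x\right)\right)$)
$X{\left(-1199,1567 \right)} - -1743841 = - 1199 \left(1 - 1199 \left(5 + 1567\right)\right) - -1743841 = - 1199 \left(1 - 1884828\right) + 1743841 = \left(-1199\right) \left(-1884827\right) + 1743841 = 2259907573 + 1743841 = 2261651414$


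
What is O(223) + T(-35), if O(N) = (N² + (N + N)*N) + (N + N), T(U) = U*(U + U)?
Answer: 152083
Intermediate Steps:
T(U) = 2*U² (T(U) = U*(2*U) = 2*U²)
O(N) = 2*N + 3*N² (O(N) = (N² + (2*N)*N) + 2*N = (N² + 2*N²) + 2*N = 3*N² + 2*N = 2*N + 3*N²)
O(223) + T(-35) = 223*(2 + 3*223) + 2*(-35)² = 223*(2 + 669) + 2*1225 = 223*671 + 2450 = 149633 + 2450 = 152083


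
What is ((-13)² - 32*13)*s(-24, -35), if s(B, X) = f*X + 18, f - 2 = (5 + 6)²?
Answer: 1058889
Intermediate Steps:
f = 123 (f = 2 + (5 + 6)² = 2 + 11² = 2 + 121 = 123)
s(B, X) = 18 + 123*X (s(B, X) = 123*X + 18 = 18 + 123*X)
((-13)² - 32*13)*s(-24, -35) = ((-13)² - 32*13)*(18 + 123*(-35)) = (169 - 416)*(18 - 4305) = -247*(-4287) = 1058889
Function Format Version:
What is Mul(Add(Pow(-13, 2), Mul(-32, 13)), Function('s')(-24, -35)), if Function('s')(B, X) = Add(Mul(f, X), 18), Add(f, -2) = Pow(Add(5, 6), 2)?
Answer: 1058889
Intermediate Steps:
f = 123 (f = Add(2, Pow(Add(5, 6), 2)) = Add(2, Pow(11, 2)) = Add(2, 121) = 123)
Function('s')(B, X) = Add(18, Mul(123, X)) (Function('s')(B, X) = Add(Mul(123, X), 18) = Add(18, Mul(123, X)))
Mul(Add(Pow(-13, 2), Mul(-32, 13)), Function('s')(-24, -35)) = Mul(Add(Pow(-13, 2), Mul(-32, 13)), Add(18, Mul(123, -35))) = Mul(Add(169, -416), Add(18, -4305)) = Mul(-247, -4287) = 1058889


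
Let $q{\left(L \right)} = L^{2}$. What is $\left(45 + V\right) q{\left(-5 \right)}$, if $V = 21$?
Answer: $1650$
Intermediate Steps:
$\left(45 + V\right) q{\left(-5 \right)} = \left(45 + 21\right) \left(-5\right)^{2} = 66 \cdot 25 = 1650$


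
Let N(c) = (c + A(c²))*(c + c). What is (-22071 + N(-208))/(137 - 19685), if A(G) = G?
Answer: 5977789/6516 ≈ 917.40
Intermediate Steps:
N(c) = 2*c*(c + c²) (N(c) = (c + c²)*(c + c) = (c + c²)*(2*c) = 2*c*(c + c²))
(-22071 + N(-208))/(137 - 19685) = (-22071 + 2*(-208)²*(1 - 208))/(137 - 19685) = (-22071 + 2*43264*(-207))/(-19548) = (-22071 - 17911296)*(-1/19548) = -17933367*(-1/19548) = 5977789/6516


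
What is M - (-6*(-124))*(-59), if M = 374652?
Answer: 418548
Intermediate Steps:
M - (-6*(-124))*(-59) = 374652 - (-6*(-124))*(-59) = 374652 - 744*(-59) = 374652 - 1*(-43896) = 374652 + 43896 = 418548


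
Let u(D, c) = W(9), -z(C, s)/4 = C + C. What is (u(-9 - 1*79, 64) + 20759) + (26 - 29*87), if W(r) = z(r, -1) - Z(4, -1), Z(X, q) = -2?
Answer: 18192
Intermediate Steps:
z(C, s) = -8*C (z(C, s) = -4*(C + C) = -8*C)
W(r) = 2 - 8*r (W(r) = -8*r - 1*(-2) = -8*r + 2 = 2 - 8*r)
u(D, c) = -70 (u(D, c) = 2 - 8*9 = 2 - 72 = -70)
(u(-9 - 1*79, 64) + 20759) + (26 - 29*87) = (-70 + 20759) + (26 - 29*87) = 20689 + (26 - 2523) = 20689 - 2497 = 18192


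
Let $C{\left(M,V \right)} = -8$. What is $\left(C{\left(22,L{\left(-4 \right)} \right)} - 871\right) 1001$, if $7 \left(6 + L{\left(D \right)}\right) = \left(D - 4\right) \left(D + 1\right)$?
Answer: $-879879$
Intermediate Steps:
$L{\left(D \right)} = -6 + \frac{\left(1 + D\right) \left(-4 + D\right)}{7}$ ($L{\left(D \right)} = -6 + \frac{\left(D - 4\right) \left(D + 1\right)}{7} = -6 + \frac{\left(-4 + D\right) \left(1 + D\right)}{7} = -6 + \frac{\left(1 + D\right) \left(-4 + D\right)}{7}$)
$\left(C{\left(22,L{\left(-4 \right)} \right)} - 871\right) 1001 = \left(-8 - 871\right) 1001 = \left(-879\right) 1001 = -879879$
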